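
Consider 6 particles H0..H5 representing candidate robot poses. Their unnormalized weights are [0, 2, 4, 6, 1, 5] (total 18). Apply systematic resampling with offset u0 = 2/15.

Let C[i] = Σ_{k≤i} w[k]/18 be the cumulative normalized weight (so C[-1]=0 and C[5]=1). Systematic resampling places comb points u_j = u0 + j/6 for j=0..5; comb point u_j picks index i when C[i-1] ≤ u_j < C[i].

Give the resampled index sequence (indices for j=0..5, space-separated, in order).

2 2 3 3 5 5

C = [0, 1/9, 1/3, 2/3, 13/18, 1]
j=0: u_0=2/15 ∈ [1/9, 1/3) → index 2
j=1: u_1=3/10 ∈ [1/9, 1/3) → index 2
j=2: u_2=7/15 ∈ [1/3, 2/3) → index 3
j=3: u_3=19/30 ∈ [1/3, 2/3) → index 3
j=4: u_4=4/5 ∈ [13/18, 1) → index 5
j=5: u_5=29/30 ∈ [13/18, 1) → index 5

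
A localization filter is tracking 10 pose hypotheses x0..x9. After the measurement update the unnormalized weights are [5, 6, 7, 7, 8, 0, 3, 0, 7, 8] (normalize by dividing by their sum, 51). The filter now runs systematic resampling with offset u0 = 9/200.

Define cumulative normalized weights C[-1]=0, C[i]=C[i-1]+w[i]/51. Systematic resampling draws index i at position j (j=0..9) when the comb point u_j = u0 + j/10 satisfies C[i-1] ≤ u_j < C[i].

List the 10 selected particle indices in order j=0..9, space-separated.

0 1 2 2 3 4 4 8 9 9

C = [5/51, 11/51, 6/17, 25/51, 11/17, 11/17, 12/17, 12/17, 43/51, 1]
j=0: u_0=9/200 ∈ [0, 5/51) → index 0
j=1: u_1=29/200 ∈ [5/51, 11/51) → index 1
j=2: u_2=49/200 ∈ [11/51, 6/17) → index 2
j=3: u_3=69/200 ∈ [11/51, 6/17) → index 2
j=4: u_4=89/200 ∈ [6/17, 25/51) → index 3
j=5: u_5=109/200 ∈ [25/51, 11/17) → index 4
j=6: u_6=129/200 ∈ [25/51, 11/17) → index 4
j=7: u_7=149/200 ∈ [12/17, 43/51) → index 8
j=8: u_8=169/200 ∈ [43/51, 1) → index 9
j=9: u_9=189/200 ∈ [43/51, 1) → index 9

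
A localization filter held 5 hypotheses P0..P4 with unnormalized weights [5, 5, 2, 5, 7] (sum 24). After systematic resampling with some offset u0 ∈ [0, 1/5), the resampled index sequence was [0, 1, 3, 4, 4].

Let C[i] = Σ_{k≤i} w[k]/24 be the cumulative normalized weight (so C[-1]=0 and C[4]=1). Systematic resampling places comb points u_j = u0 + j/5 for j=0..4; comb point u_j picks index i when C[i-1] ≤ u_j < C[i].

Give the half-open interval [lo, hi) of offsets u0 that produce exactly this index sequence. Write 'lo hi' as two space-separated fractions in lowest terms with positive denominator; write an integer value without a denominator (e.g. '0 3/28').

13/120 1/5

C = [5/24, 5/12, 1/2, 17/24, 1]
j=0 picked index 0: u0 ∈ [0, 5/24)
j=1 picked index 1: u0 ∈ [1/120, 13/60)
j=2 picked index 3: u0 ∈ [1/10, 37/120)
j=3 picked index 4: u0 ∈ [13/120, 2/5)
j=4 picked index 4: u0 ∈ [-11/120, 1/5)
intersection: [13/120, 1/5)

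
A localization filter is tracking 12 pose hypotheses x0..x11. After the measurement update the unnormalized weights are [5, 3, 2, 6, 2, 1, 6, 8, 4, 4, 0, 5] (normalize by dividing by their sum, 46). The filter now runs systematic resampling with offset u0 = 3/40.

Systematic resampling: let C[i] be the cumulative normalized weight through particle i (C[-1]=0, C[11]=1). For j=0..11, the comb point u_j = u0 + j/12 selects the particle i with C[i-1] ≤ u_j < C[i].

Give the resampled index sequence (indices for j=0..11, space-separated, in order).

C = [5/46, 4/23, 5/23, 8/23, 9/23, 19/46, 25/46, 33/46, 37/46, 41/46, 41/46, 1]
j=0: u_0=3/40 ∈ [0, 5/46) → index 0
j=1: u_1=19/120 ∈ [5/46, 4/23) → index 1
j=2: u_2=29/120 ∈ [5/23, 8/23) → index 3
j=3: u_3=13/40 ∈ [5/23, 8/23) → index 3
j=4: u_4=49/120 ∈ [9/23, 19/46) → index 5
j=5: u_5=59/120 ∈ [19/46, 25/46) → index 6
j=6: u_6=23/40 ∈ [25/46, 33/46) → index 7
j=7: u_7=79/120 ∈ [25/46, 33/46) → index 7
j=8: u_8=89/120 ∈ [33/46, 37/46) → index 8
j=9: u_9=33/40 ∈ [37/46, 41/46) → index 9
j=10: u_10=109/120 ∈ [41/46, 1) → index 11
j=11: u_11=119/120 ∈ [41/46, 1) → index 11

0 1 3 3 5 6 7 7 8 9 11 11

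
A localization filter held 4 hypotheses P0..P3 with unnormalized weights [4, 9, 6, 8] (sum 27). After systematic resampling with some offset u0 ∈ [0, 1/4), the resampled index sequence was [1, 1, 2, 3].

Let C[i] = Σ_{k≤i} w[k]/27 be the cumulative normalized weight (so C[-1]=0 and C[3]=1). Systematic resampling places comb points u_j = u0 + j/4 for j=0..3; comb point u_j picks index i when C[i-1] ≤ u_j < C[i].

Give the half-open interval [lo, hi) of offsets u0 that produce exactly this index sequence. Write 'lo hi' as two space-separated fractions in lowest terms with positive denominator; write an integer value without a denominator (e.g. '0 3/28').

4/27 11/54

C = [4/27, 13/27, 19/27, 1]
j=0 picked index 1: u0 ∈ [4/27, 13/27)
j=1 picked index 1: u0 ∈ [-11/108, 25/108)
j=2 picked index 2: u0 ∈ [-1/54, 11/54)
j=3 picked index 3: u0 ∈ [-5/108, 1/4)
intersection: [4/27, 11/54)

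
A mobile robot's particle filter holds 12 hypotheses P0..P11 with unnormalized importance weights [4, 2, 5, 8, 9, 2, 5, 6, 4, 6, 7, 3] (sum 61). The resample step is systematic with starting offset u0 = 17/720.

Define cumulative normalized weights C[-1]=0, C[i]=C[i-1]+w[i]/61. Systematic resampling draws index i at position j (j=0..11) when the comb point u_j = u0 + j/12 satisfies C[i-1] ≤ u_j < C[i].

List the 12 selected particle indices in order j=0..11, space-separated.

0 2 3 3 4 4 6 7 8 9 10 10

C = [4/61, 6/61, 11/61, 19/61, 28/61, 30/61, 35/61, 41/61, 45/61, 51/61, 58/61, 1]
j=0: u_0=17/720 ∈ [0, 4/61) → index 0
j=1: u_1=77/720 ∈ [6/61, 11/61) → index 2
j=2: u_2=137/720 ∈ [11/61, 19/61) → index 3
j=3: u_3=197/720 ∈ [11/61, 19/61) → index 3
j=4: u_4=257/720 ∈ [19/61, 28/61) → index 4
j=5: u_5=317/720 ∈ [19/61, 28/61) → index 4
j=6: u_6=377/720 ∈ [30/61, 35/61) → index 6
j=7: u_7=437/720 ∈ [35/61, 41/61) → index 7
j=8: u_8=497/720 ∈ [41/61, 45/61) → index 8
j=9: u_9=557/720 ∈ [45/61, 51/61) → index 9
j=10: u_10=617/720 ∈ [51/61, 58/61) → index 10
j=11: u_11=677/720 ∈ [51/61, 58/61) → index 10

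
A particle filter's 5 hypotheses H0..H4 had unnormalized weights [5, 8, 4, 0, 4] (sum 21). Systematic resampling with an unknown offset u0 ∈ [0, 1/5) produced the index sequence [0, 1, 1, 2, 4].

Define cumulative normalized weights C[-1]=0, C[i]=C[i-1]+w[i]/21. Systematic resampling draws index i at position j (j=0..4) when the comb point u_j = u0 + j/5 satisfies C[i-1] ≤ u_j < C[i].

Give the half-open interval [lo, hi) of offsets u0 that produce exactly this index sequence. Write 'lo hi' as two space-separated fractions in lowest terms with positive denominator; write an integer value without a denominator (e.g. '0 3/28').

4/105 1/5

C = [5/21, 13/21, 17/21, 17/21, 1]
j=0 picked index 0: u0 ∈ [0, 5/21)
j=1 picked index 1: u0 ∈ [4/105, 44/105)
j=2 picked index 1: u0 ∈ [-17/105, 23/105)
j=3 picked index 2: u0 ∈ [2/105, 22/105)
j=4 picked index 4: u0 ∈ [1/105, 1/5)
intersection: [4/105, 1/5)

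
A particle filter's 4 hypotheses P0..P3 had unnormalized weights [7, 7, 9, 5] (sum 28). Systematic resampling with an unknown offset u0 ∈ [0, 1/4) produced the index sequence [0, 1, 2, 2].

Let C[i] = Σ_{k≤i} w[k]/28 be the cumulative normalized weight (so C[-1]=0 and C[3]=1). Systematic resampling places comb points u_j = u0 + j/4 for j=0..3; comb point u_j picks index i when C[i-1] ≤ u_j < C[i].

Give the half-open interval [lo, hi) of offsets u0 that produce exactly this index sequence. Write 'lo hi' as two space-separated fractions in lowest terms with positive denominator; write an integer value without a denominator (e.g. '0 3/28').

C = [1/4, 1/2, 23/28, 1]
j=0 picked index 0: u0 ∈ [0, 1/4)
j=1 picked index 1: u0 ∈ [0, 1/4)
j=2 picked index 2: u0 ∈ [0, 9/28)
j=3 picked index 2: u0 ∈ [-1/4, 1/14)
intersection: [0, 1/14)

0 1/14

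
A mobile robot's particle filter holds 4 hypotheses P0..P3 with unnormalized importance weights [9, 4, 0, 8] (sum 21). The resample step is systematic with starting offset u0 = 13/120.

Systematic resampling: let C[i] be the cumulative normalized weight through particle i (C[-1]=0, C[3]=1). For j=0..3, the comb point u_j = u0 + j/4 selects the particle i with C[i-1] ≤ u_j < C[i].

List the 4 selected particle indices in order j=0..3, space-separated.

C = [3/7, 13/21, 13/21, 1]
j=0: u_0=13/120 ∈ [0, 3/7) → index 0
j=1: u_1=43/120 ∈ [0, 3/7) → index 0
j=2: u_2=73/120 ∈ [3/7, 13/21) → index 1
j=3: u_3=103/120 ∈ [13/21, 1) → index 3

0 0 1 3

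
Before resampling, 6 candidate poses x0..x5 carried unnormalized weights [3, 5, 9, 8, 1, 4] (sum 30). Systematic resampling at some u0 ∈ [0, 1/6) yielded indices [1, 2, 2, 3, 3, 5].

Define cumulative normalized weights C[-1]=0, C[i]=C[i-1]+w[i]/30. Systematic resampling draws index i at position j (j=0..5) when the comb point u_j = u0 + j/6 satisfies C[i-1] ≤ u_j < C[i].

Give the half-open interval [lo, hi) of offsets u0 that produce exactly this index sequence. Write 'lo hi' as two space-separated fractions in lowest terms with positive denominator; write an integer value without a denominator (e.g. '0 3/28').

C = [1/10, 4/15, 17/30, 5/6, 13/15, 1]
j=0 picked index 1: u0 ∈ [1/10, 4/15)
j=1 picked index 2: u0 ∈ [1/10, 2/5)
j=2 picked index 2: u0 ∈ [-1/15, 7/30)
j=3 picked index 3: u0 ∈ [1/15, 1/3)
j=4 picked index 3: u0 ∈ [-1/10, 1/6)
j=5 picked index 5: u0 ∈ [1/30, 1/6)
intersection: [1/10, 1/6)

1/10 1/6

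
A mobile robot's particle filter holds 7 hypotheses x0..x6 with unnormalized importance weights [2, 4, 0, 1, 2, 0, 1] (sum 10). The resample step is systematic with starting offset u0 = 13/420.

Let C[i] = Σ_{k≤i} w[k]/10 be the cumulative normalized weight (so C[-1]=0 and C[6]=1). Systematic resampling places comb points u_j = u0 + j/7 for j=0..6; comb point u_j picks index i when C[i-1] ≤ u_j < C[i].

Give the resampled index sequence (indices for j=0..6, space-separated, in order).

C = [1/5, 3/5, 3/5, 7/10, 9/10, 9/10, 1]
j=0: u_0=13/420 ∈ [0, 1/5) → index 0
j=1: u_1=73/420 ∈ [0, 1/5) → index 0
j=2: u_2=19/60 ∈ [1/5, 3/5) → index 1
j=3: u_3=193/420 ∈ [1/5, 3/5) → index 1
j=4: u_4=253/420 ∈ [3/5, 7/10) → index 3
j=5: u_5=313/420 ∈ [7/10, 9/10) → index 4
j=6: u_6=373/420 ∈ [7/10, 9/10) → index 4

0 0 1 1 3 4 4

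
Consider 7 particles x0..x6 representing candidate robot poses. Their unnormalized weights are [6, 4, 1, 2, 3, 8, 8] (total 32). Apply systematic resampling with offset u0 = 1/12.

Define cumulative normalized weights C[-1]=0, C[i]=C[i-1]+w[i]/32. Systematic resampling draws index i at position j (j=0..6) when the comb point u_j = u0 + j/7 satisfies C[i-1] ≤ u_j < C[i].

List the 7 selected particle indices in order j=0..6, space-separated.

0 1 3 5 5 6 6

C = [3/16, 5/16, 11/32, 13/32, 1/2, 3/4, 1]
j=0: u_0=1/12 ∈ [0, 3/16) → index 0
j=1: u_1=19/84 ∈ [3/16, 5/16) → index 1
j=2: u_2=31/84 ∈ [11/32, 13/32) → index 3
j=3: u_3=43/84 ∈ [1/2, 3/4) → index 5
j=4: u_4=55/84 ∈ [1/2, 3/4) → index 5
j=5: u_5=67/84 ∈ [3/4, 1) → index 6
j=6: u_6=79/84 ∈ [3/4, 1) → index 6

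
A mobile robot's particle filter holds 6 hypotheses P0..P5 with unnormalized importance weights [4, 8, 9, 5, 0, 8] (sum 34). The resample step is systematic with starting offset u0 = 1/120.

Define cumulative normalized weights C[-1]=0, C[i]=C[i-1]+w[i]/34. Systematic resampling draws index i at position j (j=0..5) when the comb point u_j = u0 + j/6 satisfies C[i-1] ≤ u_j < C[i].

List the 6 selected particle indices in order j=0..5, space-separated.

0 1 1 2 3 5

C = [2/17, 6/17, 21/34, 13/17, 13/17, 1]
j=0: u_0=1/120 ∈ [0, 2/17) → index 0
j=1: u_1=7/40 ∈ [2/17, 6/17) → index 1
j=2: u_2=41/120 ∈ [2/17, 6/17) → index 1
j=3: u_3=61/120 ∈ [6/17, 21/34) → index 2
j=4: u_4=27/40 ∈ [21/34, 13/17) → index 3
j=5: u_5=101/120 ∈ [13/17, 1) → index 5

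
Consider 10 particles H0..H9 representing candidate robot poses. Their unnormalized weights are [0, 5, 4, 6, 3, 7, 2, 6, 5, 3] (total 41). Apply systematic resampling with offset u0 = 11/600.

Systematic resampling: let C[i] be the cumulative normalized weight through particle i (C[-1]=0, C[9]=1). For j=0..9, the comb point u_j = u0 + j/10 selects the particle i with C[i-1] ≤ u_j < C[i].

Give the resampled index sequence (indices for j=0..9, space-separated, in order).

C = [0, 5/41, 9/41, 15/41, 18/41, 25/41, 27/41, 33/41, 38/41, 1]
j=0: u_0=11/600 ∈ [0, 5/41) → index 1
j=1: u_1=71/600 ∈ [0, 5/41) → index 1
j=2: u_2=131/600 ∈ [5/41, 9/41) → index 2
j=3: u_3=191/600 ∈ [9/41, 15/41) → index 3
j=4: u_4=251/600 ∈ [15/41, 18/41) → index 4
j=5: u_5=311/600 ∈ [18/41, 25/41) → index 5
j=6: u_6=371/600 ∈ [25/41, 27/41) → index 6
j=7: u_7=431/600 ∈ [27/41, 33/41) → index 7
j=8: u_8=491/600 ∈ [33/41, 38/41) → index 8
j=9: u_9=551/600 ∈ [33/41, 38/41) → index 8

1 1 2 3 4 5 6 7 8 8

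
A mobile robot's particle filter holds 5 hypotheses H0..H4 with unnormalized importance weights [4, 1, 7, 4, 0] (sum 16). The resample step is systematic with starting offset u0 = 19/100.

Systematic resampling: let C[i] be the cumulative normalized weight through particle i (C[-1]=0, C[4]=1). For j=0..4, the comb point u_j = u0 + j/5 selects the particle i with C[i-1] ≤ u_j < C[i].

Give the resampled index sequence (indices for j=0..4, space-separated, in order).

C = [1/4, 5/16, 3/4, 1, 1]
j=0: u_0=19/100 ∈ [0, 1/4) → index 0
j=1: u_1=39/100 ∈ [5/16, 3/4) → index 2
j=2: u_2=59/100 ∈ [5/16, 3/4) → index 2
j=3: u_3=79/100 ∈ [3/4, 1) → index 3
j=4: u_4=99/100 ∈ [3/4, 1) → index 3

0 2 2 3 3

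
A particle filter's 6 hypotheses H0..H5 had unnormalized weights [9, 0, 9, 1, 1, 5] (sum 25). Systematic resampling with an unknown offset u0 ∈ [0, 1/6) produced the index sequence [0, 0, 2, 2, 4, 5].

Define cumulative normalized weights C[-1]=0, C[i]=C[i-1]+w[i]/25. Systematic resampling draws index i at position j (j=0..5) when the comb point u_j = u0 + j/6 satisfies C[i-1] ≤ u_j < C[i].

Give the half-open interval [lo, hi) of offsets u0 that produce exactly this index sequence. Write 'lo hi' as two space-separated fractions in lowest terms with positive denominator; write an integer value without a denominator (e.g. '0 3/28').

C = [9/25, 9/25, 18/25, 19/25, 4/5, 1]
j=0 picked index 0: u0 ∈ [0, 9/25)
j=1 picked index 0: u0 ∈ [-1/6, 29/150)
j=2 picked index 2: u0 ∈ [2/75, 29/75)
j=3 picked index 2: u0 ∈ [-7/50, 11/50)
j=4 picked index 4: u0 ∈ [7/75, 2/15)
j=5 picked index 5: u0 ∈ [-1/30, 1/6)
intersection: [7/75, 2/15)

7/75 2/15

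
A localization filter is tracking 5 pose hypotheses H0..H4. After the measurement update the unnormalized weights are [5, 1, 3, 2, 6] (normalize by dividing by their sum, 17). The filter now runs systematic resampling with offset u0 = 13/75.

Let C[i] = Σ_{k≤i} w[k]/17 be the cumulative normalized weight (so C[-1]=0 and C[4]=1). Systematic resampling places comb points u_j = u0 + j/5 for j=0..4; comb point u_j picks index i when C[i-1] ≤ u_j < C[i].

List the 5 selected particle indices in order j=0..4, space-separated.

C = [5/17, 6/17, 9/17, 11/17, 1]
j=0: u_0=13/75 ∈ [0, 5/17) → index 0
j=1: u_1=28/75 ∈ [6/17, 9/17) → index 2
j=2: u_2=43/75 ∈ [9/17, 11/17) → index 3
j=3: u_3=58/75 ∈ [11/17, 1) → index 4
j=4: u_4=73/75 ∈ [11/17, 1) → index 4

0 2 3 4 4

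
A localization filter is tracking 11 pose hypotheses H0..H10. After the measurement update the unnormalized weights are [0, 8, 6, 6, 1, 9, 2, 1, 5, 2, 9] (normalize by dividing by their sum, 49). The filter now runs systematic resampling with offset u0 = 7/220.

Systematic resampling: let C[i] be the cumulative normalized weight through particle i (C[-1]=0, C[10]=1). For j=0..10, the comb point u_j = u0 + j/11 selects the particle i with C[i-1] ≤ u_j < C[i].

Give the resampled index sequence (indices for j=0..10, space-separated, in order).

C = [0, 8/49, 2/7, 20/49, 3/7, 30/49, 32/49, 33/49, 38/49, 40/49, 1]
j=0: u_0=7/220 ∈ [0, 8/49) → index 1
j=1: u_1=27/220 ∈ [0, 8/49) → index 1
j=2: u_2=47/220 ∈ [8/49, 2/7) → index 2
j=3: u_3=67/220 ∈ [2/7, 20/49) → index 3
j=4: u_4=87/220 ∈ [2/7, 20/49) → index 3
j=5: u_5=107/220 ∈ [3/7, 30/49) → index 5
j=6: u_6=127/220 ∈ [3/7, 30/49) → index 5
j=7: u_7=147/220 ∈ [32/49, 33/49) → index 7
j=8: u_8=167/220 ∈ [33/49, 38/49) → index 8
j=9: u_9=17/20 ∈ [40/49, 1) → index 10
j=10: u_10=207/220 ∈ [40/49, 1) → index 10

1 1 2 3 3 5 5 7 8 10 10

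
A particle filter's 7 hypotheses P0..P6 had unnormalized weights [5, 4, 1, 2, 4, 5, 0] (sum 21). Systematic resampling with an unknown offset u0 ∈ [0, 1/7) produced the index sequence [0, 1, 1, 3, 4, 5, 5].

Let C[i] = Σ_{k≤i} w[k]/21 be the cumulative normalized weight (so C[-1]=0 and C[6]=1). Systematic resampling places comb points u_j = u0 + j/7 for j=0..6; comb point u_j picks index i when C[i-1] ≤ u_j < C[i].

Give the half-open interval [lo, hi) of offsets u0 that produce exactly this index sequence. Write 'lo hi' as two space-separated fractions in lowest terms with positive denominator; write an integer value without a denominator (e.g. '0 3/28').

C = [5/21, 3/7, 10/21, 4/7, 16/21, 1, 1]
j=0 picked index 0: u0 ∈ [0, 5/21)
j=1 picked index 1: u0 ∈ [2/21, 2/7)
j=2 picked index 1: u0 ∈ [-1/21, 1/7)
j=3 picked index 3: u0 ∈ [1/21, 1/7)
j=4 picked index 4: u0 ∈ [0, 4/21)
j=5 picked index 5: u0 ∈ [1/21, 2/7)
j=6 picked index 5: u0 ∈ [-2/21, 1/7)
intersection: [2/21, 1/7)

2/21 1/7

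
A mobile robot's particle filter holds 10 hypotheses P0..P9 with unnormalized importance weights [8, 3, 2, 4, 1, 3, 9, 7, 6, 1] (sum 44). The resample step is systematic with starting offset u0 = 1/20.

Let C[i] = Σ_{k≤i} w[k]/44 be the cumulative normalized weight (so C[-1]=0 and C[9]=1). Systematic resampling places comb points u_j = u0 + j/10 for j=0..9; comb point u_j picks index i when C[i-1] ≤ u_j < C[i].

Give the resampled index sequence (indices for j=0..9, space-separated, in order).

C = [2/11, 1/4, 13/44, 17/44, 9/22, 21/44, 15/22, 37/44, 43/44, 1]
j=0: u_0=1/20 ∈ [0, 2/11) → index 0
j=1: u_1=3/20 ∈ [0, 2/11) → index 0
j=2: u_2=1/4 ∈ [1/4, 13/44) → index 2
j=3: u_3=7/20 ∈ [13/44, 17/44) → index 3
j=4: u_4=9/20 ∈ [9/22, 21/44) → index 5
j=5: u_5=11/20 ∈ [21/44, 15/22) → index 6
j=6: u_6=13/20 ∈ [21/44, 15/22) → index 6
j=7: u_7=3/4 ∈ [15/22, 37/44) → index 7
j=8: u_8=17/20 ∈ [37/44, 43/44) → index 8
j=9: u_9=19/20 ∈ [37/44, 43/44) → index 8

0 0 2 3 5 6 6 7 8 8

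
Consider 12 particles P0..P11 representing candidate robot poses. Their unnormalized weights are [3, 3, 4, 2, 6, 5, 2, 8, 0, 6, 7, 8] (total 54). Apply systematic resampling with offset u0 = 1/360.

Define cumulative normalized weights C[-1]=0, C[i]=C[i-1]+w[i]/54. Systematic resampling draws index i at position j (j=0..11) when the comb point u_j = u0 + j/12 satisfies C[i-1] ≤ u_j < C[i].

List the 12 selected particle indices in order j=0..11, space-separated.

C = [1/18, 1/9, 5/27, 2/9, 1/3, 23/54, 25/54, 11/18, 11/18, 13/18, 23/27, 1]
j=0: u_0=1/360 ∈ [0, 1/18) → index 0
j=1: u_1=31/360 ∈ [1/18, 1/9) → index 1
j=2: u_2=61/360 ∈ [1/9, 5/27) → index 2
j=3: u_3=91/360 ∈ [2/9, 1/3) → index 4
j=4: u_4=121/360 ∈ [1/3, 23/54) → index 5
j=5: u_5=151/360 ∈ [1/3, 23/54) → index 5
j=6: u_6=181/360 ∈ [25/54, 11/18) → index 7
j=7: u_7=211/360 ∈ [25/54, 11/18) → index 7
j=8: u_8=241/360 ∈ [11/18, 13/18) → index 9
j=9: u_9=271/360 ∈ [13/18, 23/27) → index 10
j=10: u_10=301/360 ∈ [13/18, 23/27) → index 10
j=11: u_11=331/360 ∈ [23/27, 1) → index 11

0 1 2 4 5 5 7 7 9 10 10 11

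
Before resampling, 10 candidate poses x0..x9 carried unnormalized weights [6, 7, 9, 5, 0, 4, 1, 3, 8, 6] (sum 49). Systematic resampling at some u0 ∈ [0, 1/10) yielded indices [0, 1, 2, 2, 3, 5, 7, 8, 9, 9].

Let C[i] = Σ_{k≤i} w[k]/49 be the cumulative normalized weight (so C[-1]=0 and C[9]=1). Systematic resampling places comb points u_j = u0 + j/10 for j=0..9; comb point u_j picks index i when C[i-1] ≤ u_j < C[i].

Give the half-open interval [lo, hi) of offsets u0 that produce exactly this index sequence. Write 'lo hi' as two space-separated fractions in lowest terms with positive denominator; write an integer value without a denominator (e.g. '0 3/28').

19/245 1/10

C = [6/49, 13/49, 22/49, 27/49, 27/49, 31/49, 32/49, 5/7, 43/49, 1]
j=0 picked index 0: u0 ∈ [0, 6/49)
j=1 picked index 1: u0 ∈ [11/490, 81/490)
j=2 picked index 2: u0 ∈ [16/245, 61/245)
j=3 picked index 2: u0 ∈ [-17/490, 73/490)
j=4 picked index 3: u0 ∈ [12/245, 37/245)
j=5 picked index 5: u0 ∈ [5/98, 13/98)
j=6 picked index 7: u0 ∈ [13/245, 4/35)
j=7 picked index 8: u0 ∈ [1/70, 87/490)
j=8 picked index 9: u0 ∈ [19/245, 1/5)
j=9 picked index 9: u0 ∈ [-11/490, 1/10)
intersection: [19/245, 1/10)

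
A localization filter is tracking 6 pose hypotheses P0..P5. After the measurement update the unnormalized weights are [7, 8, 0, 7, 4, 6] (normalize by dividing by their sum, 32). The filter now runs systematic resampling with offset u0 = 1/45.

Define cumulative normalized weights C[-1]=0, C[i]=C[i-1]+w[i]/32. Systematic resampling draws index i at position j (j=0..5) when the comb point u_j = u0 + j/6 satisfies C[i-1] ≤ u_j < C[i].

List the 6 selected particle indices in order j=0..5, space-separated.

C = [7/32, 15/32, 15/32, 11/16, 13/16, 1]
j=0: u_0=1/45 ∈ [0, 7/32) → index 0
j=1: u_1=17/90 ∈ [0, 7/32) → index 0
j=2: u_2=16/45 ∈ [7/32, 15/32) → index 1
j=3: u_3=47/90 ∈ [15/32, 11/16) → index 3
j=4: u_4=31/45 ∈ [11/16, 13/16) → index 4
j=5: u_5=77/90 ∈ [13/16, 1) → index 5

0 0 1 3 4 5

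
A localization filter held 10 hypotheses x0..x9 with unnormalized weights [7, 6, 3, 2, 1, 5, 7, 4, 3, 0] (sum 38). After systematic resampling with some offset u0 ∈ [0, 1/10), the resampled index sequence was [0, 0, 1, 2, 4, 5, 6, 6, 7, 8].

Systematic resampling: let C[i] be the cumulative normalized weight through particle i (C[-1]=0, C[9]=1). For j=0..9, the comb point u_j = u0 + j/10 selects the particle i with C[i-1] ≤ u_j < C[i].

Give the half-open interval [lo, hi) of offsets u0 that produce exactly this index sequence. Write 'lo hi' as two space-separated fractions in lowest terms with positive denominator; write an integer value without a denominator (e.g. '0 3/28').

7/95 8/95

C = [7/38, 13/38, 8/19, 9/19, 1/2, 12/19, 31/38, 35/38, 1, 1]
j=0 picked index 0: u0 ∈ [0, 7/38)
j=1 picked index 0: u0 ∈ [-1/10, 8/95)
j=2 picked index 1: u0 ∈ [-3/190, 27/190)
j=3 picked index 2: u0 ∈ [4/95, 23/190)
j=4 picked index 4: u0 ∈ [7/95, 1/10)
j=5 picked index 5: u0 ∈ [0, 5/38)
j=6 picked index 6: u0 ∈ [3/95, 41/190)
j=7 picked index 6: u0 ∈ [-13/190, 11/95)
j=8 picked index 7: u0 ∈ [3/190, 23/190)
j=9 picked index 8: u0 ∈ [2/95, 1/10)
intersection: [7/95, 8/95)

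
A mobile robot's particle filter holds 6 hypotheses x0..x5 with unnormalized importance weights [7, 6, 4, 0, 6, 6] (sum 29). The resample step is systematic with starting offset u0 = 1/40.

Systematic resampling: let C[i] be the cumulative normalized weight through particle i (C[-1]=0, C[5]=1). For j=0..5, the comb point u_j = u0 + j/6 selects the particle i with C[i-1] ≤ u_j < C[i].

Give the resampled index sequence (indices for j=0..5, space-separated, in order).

0 0 1 2 4 5

C = [7/29, 13/29, 17/29, 17/29, 23/29, 1]
j=0: u_0=1/40 ∈ [0, 7/29) → index 0
j=1: u_1=23/120 ∈ [0, 7/29) → index 0
j=2: u_2=43/120 ∈ [7/29, 13/29) → index 1
j=3: u_3=21/40 ∈ [13/29, 17/29) → index 2
j=4: u_4=83/120 ∈ [17/29, 23/29) → index 4
j=5: u_5=103/120 ∈ [23/29, 1) → index 5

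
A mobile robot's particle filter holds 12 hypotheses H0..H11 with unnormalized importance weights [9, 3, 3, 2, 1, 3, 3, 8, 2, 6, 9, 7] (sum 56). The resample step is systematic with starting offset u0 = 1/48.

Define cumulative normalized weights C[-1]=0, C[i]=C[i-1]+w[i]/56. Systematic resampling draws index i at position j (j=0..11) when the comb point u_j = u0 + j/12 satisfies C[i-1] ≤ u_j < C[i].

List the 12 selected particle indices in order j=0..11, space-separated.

0 0 1 3 5 7 7 8 9 10 10 11

C = [9/56, 3/14, 15/56, 17/56, 9/28, 3/8, 3/7, 4/7, 17/28, 5/7, 7/8, 1]
j=0: u_0=1/48 ∈ [0, 9/56) → index 0
j=1: u_1=5/48 ∈ [0, 9/56) → index 0
j=2: u_2=3/16 ∈ [9/56, 3/14) → index 1
j=3: u_3=13/48 ∈ [15/56, 17/56) → index 3
j=4: u_4=17/48 ∈ [9/28, 3/8) → index 5
j=5: u_5=7/16 ∈ [3/7, 4/7) → index 7
j=6: u_6=25/48 ∈ [3/7, 4/7) → index 7
j=7: u_7=29/48 ∈ [4/7, 17/28) → index 8
j=8: u_8=11/16 ∈ [17/28, 5/7) → index 9
j=9: u_9=37/48 ∈ [5/7, 7/8) → index 10
j=10: u_10=41/48 ∈ [5/7, 7/8) → index 10
j=11: u_11=15/16 ∈ [7/8, 1) → index 11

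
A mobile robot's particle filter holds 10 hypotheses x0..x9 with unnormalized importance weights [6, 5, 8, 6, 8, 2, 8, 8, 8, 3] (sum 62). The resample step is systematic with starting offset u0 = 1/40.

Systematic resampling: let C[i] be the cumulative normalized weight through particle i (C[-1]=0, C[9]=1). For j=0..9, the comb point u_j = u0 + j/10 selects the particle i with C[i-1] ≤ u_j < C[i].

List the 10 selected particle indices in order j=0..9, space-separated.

C = [3/31, 11/62, 19/62, 25/62, 33/62, 35/62, 43/62, 51/62, 59/62, 1]
j=0: u_0=1/40 ∈ [0, 3/31) → index 0
j=1: u_1=1/8 ∈ [3/31, 11/62) → index 1
j=2: u_2=9/40 ∈ [11/62, 19/62) → index 2
j=3: u_3=13/40 ∈ [19/62, 25/62) → index 3
j=4: u_4=17/40 ∈ [25/62, 33/62) → index 4
j=5: u_5=21/40 ∈ [25/62, 33/62) → index 4
j=6: u_6=5/8 ∈ [35/62, 43/62) → index 6
j=7: u_7=29/40 ∈ [43/62, 51/62) → index 7
j=8: u_8=33/40 ∈ [51/62, 59/62) → index 8
j=9: u_9=37/40 ∈ [51/62, 59/62) → index 8

0 1 2 3 4 4 6 7 8 8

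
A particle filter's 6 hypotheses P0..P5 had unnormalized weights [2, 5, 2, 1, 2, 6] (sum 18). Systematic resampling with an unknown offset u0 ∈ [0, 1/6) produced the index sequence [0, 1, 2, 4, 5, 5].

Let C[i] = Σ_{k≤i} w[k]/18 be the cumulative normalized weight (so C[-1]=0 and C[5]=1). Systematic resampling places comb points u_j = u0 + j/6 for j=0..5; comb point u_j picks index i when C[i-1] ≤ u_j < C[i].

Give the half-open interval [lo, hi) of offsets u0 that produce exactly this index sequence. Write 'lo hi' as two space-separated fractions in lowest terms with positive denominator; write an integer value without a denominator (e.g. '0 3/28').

C = [1/9, 7/18, 1/2, 5/9, 2/3, 1]
j=0 picked index 0: u0 ∈ [0, 1/9)
j=1 picked index 1: u0 ∈ [-1/18, 2/9)
j=2 picked index 2: u0 ∈ [1/18, 1/6)
j=3 picked index 4: u0 ∈ [1/18, 1/6)
j=4 picked index 5: u0 ∈ [0, 1/3)
j=5 picked index 5: u0 ∈ [-1/6, 1/6)
intersection: [1/18, 1/9)

1/18 1/9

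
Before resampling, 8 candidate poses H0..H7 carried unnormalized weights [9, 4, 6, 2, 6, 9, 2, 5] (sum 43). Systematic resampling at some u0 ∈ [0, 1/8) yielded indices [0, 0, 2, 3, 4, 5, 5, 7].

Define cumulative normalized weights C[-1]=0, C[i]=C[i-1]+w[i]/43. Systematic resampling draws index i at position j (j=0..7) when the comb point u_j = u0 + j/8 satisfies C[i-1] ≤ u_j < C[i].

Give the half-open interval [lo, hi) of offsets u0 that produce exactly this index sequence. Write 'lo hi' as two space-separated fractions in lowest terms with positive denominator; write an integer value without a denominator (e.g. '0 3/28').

23/344 29/344

C = [9/43, 13/43, 19/43, 21/43, 27/43, 36/43, 38/43, 1]
j=0 picked index 0: u0 ∈ [0, 9/43)
j=1 picked index 0: u0 ∈ [-1/8, 29/344)
j=2 picked index 2: u0 ∈ [9/172, 33/172)
j=3 picked index 3: u0 ∈ [23/344, 39/344)
j=4 picked index 4: u0 ∈ [-1/86, 11/86)
j=5 picked index 5: u0 ∈ [1/344, 73/344)
j=6 picked index 5: u0 ∈ [-21/172, 15/172)
j=7 picked index 7: u0 ∈ [3/344, 1/8)
intersection: [23/344, 29/344)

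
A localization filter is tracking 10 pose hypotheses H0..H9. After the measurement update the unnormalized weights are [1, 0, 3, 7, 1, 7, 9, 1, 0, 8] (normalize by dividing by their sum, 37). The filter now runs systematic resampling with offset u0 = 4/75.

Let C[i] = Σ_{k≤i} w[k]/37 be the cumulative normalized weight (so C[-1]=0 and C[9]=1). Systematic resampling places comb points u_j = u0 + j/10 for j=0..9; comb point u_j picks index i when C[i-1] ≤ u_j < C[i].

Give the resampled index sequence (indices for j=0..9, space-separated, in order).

2 3 3 5 5 6 6 6 9 9

C = [1/37, 1/37, 4/37, 11/37, 12/37, 19/37, 28/37, 29/37, 29/37, 1]
j=0: u_0=4/75 ∈ [1/37, 4/37) → index 2
j=1: u_1=23/150 ∈ [4/37, 11/37) → index 3
j=2: u_2=19/75 ∈ [4/37, 11/37) → index 3
j=3: u_3=53/150 ∈ [12/37, 19/37) → index 5
j=4: u_4=34/75 ∈ [12/37, 19/37) → index 5
j=5: u_5=83/150 ∈ [19/37, 28/37) → index 6
j=6: u_6=49/75 ∈ [19/37, 28/37) → index 6
j=7: u_7=113/150 ∈ [19/37, 28/37) → index 6
j=8: u_8=64/75 ∈ [29/37, 1) → index 9
j=9: u_9=143/150 ∈ [29/37, 1) → index 9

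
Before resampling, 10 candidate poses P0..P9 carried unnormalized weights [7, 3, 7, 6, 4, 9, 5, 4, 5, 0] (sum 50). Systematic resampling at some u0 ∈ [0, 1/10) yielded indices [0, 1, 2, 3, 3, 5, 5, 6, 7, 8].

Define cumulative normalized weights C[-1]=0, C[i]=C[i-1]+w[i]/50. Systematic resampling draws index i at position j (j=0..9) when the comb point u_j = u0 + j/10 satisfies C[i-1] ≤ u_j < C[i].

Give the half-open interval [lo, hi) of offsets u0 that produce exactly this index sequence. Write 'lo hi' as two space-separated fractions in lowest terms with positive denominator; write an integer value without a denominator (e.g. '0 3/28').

C = [7/50, 1/5, 17/50, 23/50, 27/50, 18/25, 41/50, 9/10, 1, 1]
j=0 picked index 0: u0 ∈ [0, 7/50)
j=1 picked index 1: u0 ∈ [1/25, 1/10)
j=2 picked index 2: u0 ∈ [0, 7/50)
j=3 picked index 3: u0 ∈ [1/25, 4/25)
j=4 picked index 3: u0 ∈ [-3/50, 3/50)
j=5 picked index 5: u0 ∈ [1/25, 11/50)
j=6 picked index 5: u0 ∈ [-3/50, 3/25)
j=7 picked index 6: u0 ∈ [1/50, 3/25)
j=8 picked index 7: u0 ∈ [1/50, 1/10)
j=9 picked index 8: u0 ∈ [0, 1/10)
intersection: [1/25, 3/50)

1/25 3/50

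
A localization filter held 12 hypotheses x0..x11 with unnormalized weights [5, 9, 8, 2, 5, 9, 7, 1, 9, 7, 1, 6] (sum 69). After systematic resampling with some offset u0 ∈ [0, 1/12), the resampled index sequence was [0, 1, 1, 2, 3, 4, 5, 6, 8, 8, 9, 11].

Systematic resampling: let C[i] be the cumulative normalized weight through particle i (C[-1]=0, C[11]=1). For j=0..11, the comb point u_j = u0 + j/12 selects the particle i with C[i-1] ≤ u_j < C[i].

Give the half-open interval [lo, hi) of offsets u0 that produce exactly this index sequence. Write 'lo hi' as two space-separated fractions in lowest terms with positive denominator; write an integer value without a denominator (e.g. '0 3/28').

0 1/276

C = [5/69, 14/69, 22/69, 8/23, 29/69, 38/69, 15/23, 2/3, 55/69, 62/69, 21/23, 1]
j=0 picked index 0: u0 ∈ [0, 5/69)
j=1 picked index 1: u0 ∈ [-1/92, 11/92)
j=2 picked index 1: u0 ∈ [-13/138, 5/138)
j=3 picked index 2: u0 ∈ [-13/276, 19/276)
j=4 picked index 3: u0 ∈ [-1/69, 1/69)
j=5 picked index 4: u0 ∈ [-19/276, 1/276)
j=6 picked index 5: u0 ∈ [-11/138, 7/138)
j=7 picked index 6: u0 ∈ [-3/92, 19/276)
j=8 picked index 8: u0 ∈ [0, 3/23)
j=9 picked index 8: u0 ∈ [-1/12, 13/276)
j=10 picked index 9: u0 ∈ [-5/138, 3/46)
j=11 picked index 11: u0 ∈ [-1/276, 1/12)
intersection: [0, 1/276)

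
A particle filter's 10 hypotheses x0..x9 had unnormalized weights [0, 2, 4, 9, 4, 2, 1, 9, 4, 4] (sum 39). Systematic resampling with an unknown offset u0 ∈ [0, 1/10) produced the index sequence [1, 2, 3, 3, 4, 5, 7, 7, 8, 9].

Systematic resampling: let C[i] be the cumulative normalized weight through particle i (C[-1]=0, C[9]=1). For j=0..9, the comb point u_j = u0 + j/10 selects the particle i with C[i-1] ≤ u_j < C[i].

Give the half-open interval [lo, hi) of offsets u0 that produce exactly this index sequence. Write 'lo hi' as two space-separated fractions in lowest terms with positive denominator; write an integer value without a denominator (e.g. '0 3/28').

0 1/26

C = [0, 2/39, 2/13, 5/13, 19/39, 7/13, 22/39, 31/39, 35/39, 1]
j=0 picked index 1: u0 ∈ [0, 2/39)
j=1 picked index 2: u0 ∈ [-19/390, 7/130)
j=2 picked index 3: u0 ∈ [-3/65, 12/65)
j=3 picked index 3: u0 ∈ [-19/130, 11/130)
j=4 picked index 4: u0 ∈ [-1/65, 17/195)
j=5 picked index 5: u0 ∈ [-1/78, 1/26)
j=6 picked index 7: u0 ∈ [-7/195, 38/195)
j=7 picked index 7: u0 ∈ [-53/390, 37/390)
j=8 picked index 8: u0 ∈ [-1/195, 19/195)
j=9 picked index 9: u0 ∈ [-1/390, 1/10)
intersection: [0, 1/26)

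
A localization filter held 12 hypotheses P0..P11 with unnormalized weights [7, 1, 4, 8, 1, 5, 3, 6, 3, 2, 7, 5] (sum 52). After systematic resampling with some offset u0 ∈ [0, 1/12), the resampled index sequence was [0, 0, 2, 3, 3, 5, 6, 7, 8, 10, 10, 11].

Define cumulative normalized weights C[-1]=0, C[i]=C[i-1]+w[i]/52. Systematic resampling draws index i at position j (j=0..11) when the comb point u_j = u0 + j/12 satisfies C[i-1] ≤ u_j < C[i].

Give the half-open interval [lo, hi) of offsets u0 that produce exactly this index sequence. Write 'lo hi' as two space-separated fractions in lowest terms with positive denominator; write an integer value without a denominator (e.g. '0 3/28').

1/52 2/39

C = [7/52, 2/13, 3/13, 5/13, 21/52, 1/2, 29/52, 35/52, 19/26, 10/13, 47/52, 1]
j=0 picked index 0: u0 ∈ [0, 7/52)
j=1 picked index 0: u0 ∈ [-1/12, 2/39)
j=2 picked index 2: u0 ∈ [-1/78, 5/78)
j=3 picked index 3: u0 ∈ [-1/52, 7/52)
j=4 picked index 3: u0 ∈ [-4/39, 2/39)
j=5 picked index 5: u0 ∈ [-1/78, 1/12)
j=6 picked index 6: u0 ∈ [0, 3/52)
j=7 picked index 7: u0 ∈ [-1/39, 7/78)
j=8 picked index 8: u0 ∈ [1/156, 5/78)
j=9 picked index 10: u0 ∈ [1/52, 2/13)
j=10 picked index 10: u0 ∈ [-5/78, 11/156)
j=11 picked index 11: u0 ∈ [-1/78, 1/12)
intersection: [1/52, 2/39)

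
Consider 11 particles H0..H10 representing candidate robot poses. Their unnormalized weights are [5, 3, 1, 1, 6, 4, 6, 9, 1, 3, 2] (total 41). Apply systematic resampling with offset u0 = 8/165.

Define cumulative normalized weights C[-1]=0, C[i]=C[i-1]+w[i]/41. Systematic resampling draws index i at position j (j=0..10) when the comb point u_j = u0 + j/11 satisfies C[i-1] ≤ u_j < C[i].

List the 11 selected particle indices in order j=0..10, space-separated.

C = [5/41, 8/41, 9/41, 10/41, 16/41, 20/41, 26/41, 35/41, 36/41, 39/41, 1]
j=0: u_0=8/165 ∈ [0, 5/41) → index 0
j=1: u_1=23/165 ∈ [5/41, 8/41) → index 1
j=2: u_2=38/165 ∈ [9/41, 10/41) → index 3
j=3: u_3=53/165 ∈ [10/41, 16/41) → index 4
j=4: u_4=68/165 ∈ [16/41, 20/41) → index 5
j=5: u_5=83/165 ∈ [20/41, 26/41) → index 6
j=6: u_6=98/165 ∈ [20/41, 26/41) → index 6
j=7: u_7=113/165 ∈ [26/41, 35/41) → index 7
j=8: u_8=128/165 ∈ [26/41, 35/41) → index 7
j=9: u_9=13/15 ∈ [35/41, 36/41) → index 8
j=10: u_10=158/165 ∈ [39/41, 1) → index 10

0 1 3 4 5 6 6 7 7 8 10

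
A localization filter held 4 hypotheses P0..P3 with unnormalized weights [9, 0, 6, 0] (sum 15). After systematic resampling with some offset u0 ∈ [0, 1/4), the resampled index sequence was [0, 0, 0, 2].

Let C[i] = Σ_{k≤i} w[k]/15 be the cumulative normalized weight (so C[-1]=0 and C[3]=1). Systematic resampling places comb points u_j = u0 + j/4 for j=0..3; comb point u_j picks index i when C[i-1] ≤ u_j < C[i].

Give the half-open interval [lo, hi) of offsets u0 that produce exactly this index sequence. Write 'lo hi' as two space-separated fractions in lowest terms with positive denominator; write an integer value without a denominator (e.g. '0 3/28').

C = [3/5, 3/5, 1, 1]
j=0 picked index 0: u0 ∈ [0, 3/5)
j=1 picked index 0: u0 ∈ [-1/4, 7/20)
j=2 picked index 0: u0 ∈ [-1/2, 1/10)
j=3 picked index 2: u0 ∈ [-3/20, 1/4)
intersection: [0, 1/10)

0 1/10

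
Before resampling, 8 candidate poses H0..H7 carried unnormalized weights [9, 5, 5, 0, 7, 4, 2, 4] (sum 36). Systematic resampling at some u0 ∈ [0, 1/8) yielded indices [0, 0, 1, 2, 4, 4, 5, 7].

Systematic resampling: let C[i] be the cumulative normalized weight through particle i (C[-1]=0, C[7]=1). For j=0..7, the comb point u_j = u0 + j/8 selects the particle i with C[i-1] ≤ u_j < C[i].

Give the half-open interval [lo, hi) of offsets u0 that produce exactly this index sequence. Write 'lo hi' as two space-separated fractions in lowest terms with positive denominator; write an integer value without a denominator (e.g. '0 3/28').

1/36 1/12

C = [1/4, 7/18, 19/36, 19/36, 13/18, 5/6, 8/9, 1]
j=0 picked index 0: u0 ∈ [0, 1/4)
j=1 picked index 0: u0 ∈ [-1/8, 1/8)
j=2 picked index 1: u0 ∈ [0, 5/36)
j=3 picked index 2: u0 ∈ [1/72, 11/72)
j=4 picked index 4: u0 ∈ [1/36, 2/9)
j=5 picked index 4: u0 ∈ [-7/72, 7/72)
j=6 picked index 5: u0 ∈ [-1/36, 1/12)
j=7 picked index 7: u0 ∈ [1/72, 1/8)
intersection: [1/36, 1/12)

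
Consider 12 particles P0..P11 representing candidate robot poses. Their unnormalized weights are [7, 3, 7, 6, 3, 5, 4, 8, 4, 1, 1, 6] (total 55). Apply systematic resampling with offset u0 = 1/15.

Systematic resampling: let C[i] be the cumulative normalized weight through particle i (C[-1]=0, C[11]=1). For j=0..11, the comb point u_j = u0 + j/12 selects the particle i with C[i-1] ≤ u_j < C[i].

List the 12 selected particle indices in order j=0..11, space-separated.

0 1 2 3 3 5 6 7 7 8 11 11

C = [7/55, 2/11, 17/55, 23/55, 26/55, 31/55, 7/11, 43/55, 47/55, 48/55, 49/55, 1]
j=0: u_0=1/15 ∈ [0, 7/55) → index 0
j=1: u_1=3/20 ∈ [7/55, 2/11) → index 1
j=2: u_2=7/30 ∈ [2/11, 17/55) → index 2
j=3: u_3=19/60 ∈ [17/55, 23/55) → index 3
j=4: u_4=2/5 ∈ [17/55, 23/55) → index 3
j=5: u_5=29/60 ∈ [26/55, 31/55) → index 5
j=6: u_6=17/30 ∈ [31/55, 7/11) → index 6
j=7: u_7=13/20 ∈ [7/11, 43/55) → index 7
j=8: u_8=11/15 ∈ [7/11, 43/55) → index 7
j=9: u_9=49/60 ∈ [43/55, 47/55) → index 8
j=10: u_10=9/10 ∈ [49/55, 1) → index 11
j=11: u_11=59/60 ∈ [49/55, 1) → index 11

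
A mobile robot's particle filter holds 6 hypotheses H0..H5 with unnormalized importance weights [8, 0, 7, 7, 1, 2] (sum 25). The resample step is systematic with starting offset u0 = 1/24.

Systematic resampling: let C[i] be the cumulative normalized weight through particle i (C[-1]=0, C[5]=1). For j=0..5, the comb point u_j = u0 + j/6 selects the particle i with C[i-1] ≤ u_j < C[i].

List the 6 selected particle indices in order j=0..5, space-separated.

C = [8/25, 8/25, 3/5, 22/25, 23/25, 1]
j=0: u_0=1/24 ∈ [0, 8/25) → index 0
j=1: u_1=5/24 ∈ [0, 8/25) → index 0
j=2: u_2=3/8 ∈ [8/25, 3/5) → index 2
j=3: u_3=13/24 ∈ [8/25, 3/5) → index 2
j=4: u_4=17/24 ∈ [3/5, 22/25) → index 3
j=5: u_5=7/8 ∈ [3/5, 22/25) → index 3

0 0 2 2 3 3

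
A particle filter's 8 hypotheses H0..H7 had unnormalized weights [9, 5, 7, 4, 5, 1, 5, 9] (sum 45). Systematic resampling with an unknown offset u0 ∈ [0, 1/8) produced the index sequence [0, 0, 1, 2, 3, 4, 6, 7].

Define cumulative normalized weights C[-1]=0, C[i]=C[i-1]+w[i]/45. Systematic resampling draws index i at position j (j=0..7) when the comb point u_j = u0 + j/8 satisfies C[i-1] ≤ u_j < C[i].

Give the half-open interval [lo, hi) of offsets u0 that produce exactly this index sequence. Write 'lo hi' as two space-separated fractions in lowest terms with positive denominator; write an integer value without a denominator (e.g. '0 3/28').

0 1/24

C = [1/5, 14/45, 7/15, 5/9, 2/3, 31/45, 4/5, 1]
j=0 picked index 0: u0 ∈ [0, 1/5)
j=1 picked index 0: u0 ∈ [-1/8, 3/40)
j=2 picked index 1: u0 ∈ [-1/20, 11/180)
j=3 picked index 2: u0 ∈ [-23/360, 11/120)
j=4 picked index 3: u0 ∈ [-1/30, 1/18)
j=5 picked index 4: u0 ∈ [-5/72, 1/24)
j=6 picked index 6: u0 ∈ [-11/180, 1/20)
j=7 picked index 7: u0 ∈ [-3/40, 1/8)
intersection: [0, 1/24)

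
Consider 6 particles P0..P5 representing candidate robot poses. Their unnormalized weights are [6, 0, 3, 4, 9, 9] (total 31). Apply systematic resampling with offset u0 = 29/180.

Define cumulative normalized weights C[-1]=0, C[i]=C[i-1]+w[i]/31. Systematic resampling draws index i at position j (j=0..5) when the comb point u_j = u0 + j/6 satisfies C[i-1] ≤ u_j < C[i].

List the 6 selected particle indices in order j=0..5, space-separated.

0 3 4 4 5 5

C = [6/31, 6/31, 9/31, 13/31, 22/31, 1]
j=0: u_0=29/180 ∈ [0, 6/31) → index 0
j=1: u_1=59/180 ∈ [9/31, 13/31) → index 3
j=2: u_2=89/180 ∈ [13/31, 22/31) → index 4
j=3: u_3=119/180 ∈ [13/31, 22/31) → index 4
j=4: u_4=149/180 ∈ [22/31, 1) → index 5
j=5: u_5=179/180 ∈ [22/31, 1) → index 5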